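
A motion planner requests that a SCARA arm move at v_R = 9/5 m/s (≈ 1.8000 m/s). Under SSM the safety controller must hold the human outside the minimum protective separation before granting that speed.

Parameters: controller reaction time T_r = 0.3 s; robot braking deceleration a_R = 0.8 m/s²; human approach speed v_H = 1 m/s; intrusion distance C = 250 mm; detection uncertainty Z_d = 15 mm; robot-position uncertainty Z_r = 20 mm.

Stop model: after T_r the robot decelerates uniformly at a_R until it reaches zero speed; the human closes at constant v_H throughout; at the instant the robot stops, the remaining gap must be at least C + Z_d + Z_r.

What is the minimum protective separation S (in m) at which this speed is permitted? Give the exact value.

S_min = 27/5 m = 5.4000 m

stop time T_s = (9/5)/(4/5) = 2.2500 s
reaction-phase robot travel = 1.8000·0.3000 = 0.5400 m
robot covers 1.8000·2.2500 − ½·0.8000·2.2500² = 2.0250 m while stopping
person approaches 1.0000·(0.3000+2.2500) = 2.5500 m
margins: 0.2500+0.0150+0.0200 = 0.2850 m
S_min ≈ 0.5400+2.0250+2.5500+0.2850  ⇒  S_min = 27/5 m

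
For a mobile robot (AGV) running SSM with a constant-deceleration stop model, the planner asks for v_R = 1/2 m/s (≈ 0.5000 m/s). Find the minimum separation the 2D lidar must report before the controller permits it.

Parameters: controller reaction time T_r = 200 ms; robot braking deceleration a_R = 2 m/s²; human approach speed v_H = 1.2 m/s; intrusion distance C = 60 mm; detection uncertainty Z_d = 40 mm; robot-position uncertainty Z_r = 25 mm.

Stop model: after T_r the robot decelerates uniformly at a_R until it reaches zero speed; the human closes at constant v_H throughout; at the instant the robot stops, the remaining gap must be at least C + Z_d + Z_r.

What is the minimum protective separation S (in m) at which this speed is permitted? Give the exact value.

T_s = v_R/a_R = (1/2)/2 = 0.2500 s
robot in T_r: 0.5000·0.2000 = 0.1000 m
braking distance = 0.5000²/(2·2.0000) = 0.0625 m
human closes 1.2000·0.4500 = 0.5400 m
C+Z_d+Z_r = 0.0600+0.0400+0.0250 = 0.1250 m
S_min ≈ 0.1000+0.0625+0.5400+0.1250  ⇒  S_min = 331/400 m

S_min = 331/400 m = 0.8275 m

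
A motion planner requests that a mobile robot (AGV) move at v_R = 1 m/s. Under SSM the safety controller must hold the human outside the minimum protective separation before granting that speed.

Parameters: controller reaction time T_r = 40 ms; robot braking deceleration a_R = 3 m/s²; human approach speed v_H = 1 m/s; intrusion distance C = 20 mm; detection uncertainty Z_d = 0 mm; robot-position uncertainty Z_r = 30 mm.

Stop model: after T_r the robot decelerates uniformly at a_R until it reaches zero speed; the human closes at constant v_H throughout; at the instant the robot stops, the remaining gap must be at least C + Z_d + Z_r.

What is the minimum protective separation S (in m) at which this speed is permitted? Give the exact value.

S_min = 63/100 m = 0.6300 m

T_s = v_R/a_R = 1/3 = 0.3333 s
robot covers v_R·T_r = 1.0000·0.0400 = 0.0400 m before braking
robot covers 1.0000·0.3333 − ½·3.0000·0.3333² = 0.1667 m while stopping
human over T_r+T_s: 1.0000·(0.0400+0.3333) = 0.3733 m
margins: 0.0200+0.0000+0.0300 = 0.0500 m
S_min ≈ 0.0400+0.1667+0.3733+0.0500  ⇒  S_min = 63/100 m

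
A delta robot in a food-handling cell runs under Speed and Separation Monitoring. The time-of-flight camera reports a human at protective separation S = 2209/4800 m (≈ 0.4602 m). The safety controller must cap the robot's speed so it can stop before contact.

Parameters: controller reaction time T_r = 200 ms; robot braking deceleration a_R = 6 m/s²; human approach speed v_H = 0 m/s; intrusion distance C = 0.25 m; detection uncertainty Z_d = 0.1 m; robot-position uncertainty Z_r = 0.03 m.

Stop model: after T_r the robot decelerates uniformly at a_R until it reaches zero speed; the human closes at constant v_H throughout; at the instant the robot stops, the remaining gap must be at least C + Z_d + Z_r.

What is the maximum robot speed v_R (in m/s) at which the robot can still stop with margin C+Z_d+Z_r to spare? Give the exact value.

at the boundary: (1/12)·v² + (1/5)·v + (-77/960) = 0
  disc = (1/5)² − 4·(1/12)·(-77/960) = 961/14400 ; √disc = 31/120
  v_R = (−(1/5) + 31/120) / (2·(1/12)) = 7/20 m/s
check:
T_s = v_R/a_R = (7/20)/6 = 0.0583 s
robot covers v_R·T_r = 0.3500·0.2000 = 0.0700 m before braking
braking distance = 0.3500²/(2·6.0000) = 0.0102 m
person approaches 0.0000·(0.2000+0.0583) = 0.0000 m
C+Z_d+Z_r = 0.2500+0.1000+0.0300 = 0.3800 m
sum ≈ 0.0700+0.0102+0.0000+0.3800 ≈ 0.4602 m = S ✓

v_R_max = 7/20 m/s = 0.3500 m/s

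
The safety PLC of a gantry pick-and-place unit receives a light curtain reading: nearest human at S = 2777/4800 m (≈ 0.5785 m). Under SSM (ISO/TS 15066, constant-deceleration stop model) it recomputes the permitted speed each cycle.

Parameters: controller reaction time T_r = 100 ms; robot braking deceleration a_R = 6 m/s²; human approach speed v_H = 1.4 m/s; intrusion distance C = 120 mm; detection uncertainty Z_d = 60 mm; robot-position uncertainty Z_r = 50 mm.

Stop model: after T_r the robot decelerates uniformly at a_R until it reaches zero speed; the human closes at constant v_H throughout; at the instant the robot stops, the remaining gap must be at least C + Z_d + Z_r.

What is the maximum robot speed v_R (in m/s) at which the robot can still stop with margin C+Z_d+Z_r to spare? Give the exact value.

v_R_max = 11/20 m/s = 0.5500 m/s

at the boundary: (1/12)·v² + (1/3)·v + (-1001/4800) = 0
  disc = (1/3)² − 4·(1/12)·(-1001/4800) = 289/1600 ; √disc = 17/40
  v_R = (−(1/3) + 17/40) / (2·(1/12)) = 11/20 m/s
check:
T_s = v_R/a_R = (11/20)/6 = 0.0917 s
robot in T_r: 0.5500·0.1000 = 0.0550 m
robot under decel: 0.5500²/(2·6.0000) = 0.0252 m
human over T_r+T_s: 1.4000·(0.1000+0.0917) = 0.2683 m
margins: 0.1200+0.0600+0.0500 = 0.2300 m
sum ≈ 0.0550+0.0252+0.2683+0.2300 ≈ 0.5785 m = S ✓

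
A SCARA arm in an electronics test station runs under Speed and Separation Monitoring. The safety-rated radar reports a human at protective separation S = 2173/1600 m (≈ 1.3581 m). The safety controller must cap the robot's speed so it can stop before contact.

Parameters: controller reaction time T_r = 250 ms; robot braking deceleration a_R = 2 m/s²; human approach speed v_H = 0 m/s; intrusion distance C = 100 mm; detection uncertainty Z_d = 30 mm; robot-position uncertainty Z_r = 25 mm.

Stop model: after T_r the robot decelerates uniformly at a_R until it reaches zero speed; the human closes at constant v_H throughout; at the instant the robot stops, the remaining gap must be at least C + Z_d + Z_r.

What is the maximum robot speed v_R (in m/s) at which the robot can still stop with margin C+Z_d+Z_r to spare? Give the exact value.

quadratic (1/4)·v² + (1/4)·v + (-77/64) = 0
  disc = (1/4)² − 4·(1/4)·(-77/64) = 81/64 ; √disc = 9/8
  v_R = (−(1/4) + 9/8) / (2·(1/4)) = 7/4 m/s
check:
T_s = v_R/a_R = (7/4)/2 = 0.8750 s
robot in T_r: 1.7500·0.2500 = 0.4375 m
robot under decel: 1.7500²/(2·2.0000) = 0.7656 m
human over T_r+T_s: 0.0000·(0.2500+0.8750) = 0.0000 m
residual clearance needed = 0.1000+0.0300+0.0250 = 0.1550 m
sum ≈ 0.4375+0.7656+0.0000+0.1550 ≈ 1.3581 m = S ✓

v_R_max = 7/4 m/s = 1.7500 m/s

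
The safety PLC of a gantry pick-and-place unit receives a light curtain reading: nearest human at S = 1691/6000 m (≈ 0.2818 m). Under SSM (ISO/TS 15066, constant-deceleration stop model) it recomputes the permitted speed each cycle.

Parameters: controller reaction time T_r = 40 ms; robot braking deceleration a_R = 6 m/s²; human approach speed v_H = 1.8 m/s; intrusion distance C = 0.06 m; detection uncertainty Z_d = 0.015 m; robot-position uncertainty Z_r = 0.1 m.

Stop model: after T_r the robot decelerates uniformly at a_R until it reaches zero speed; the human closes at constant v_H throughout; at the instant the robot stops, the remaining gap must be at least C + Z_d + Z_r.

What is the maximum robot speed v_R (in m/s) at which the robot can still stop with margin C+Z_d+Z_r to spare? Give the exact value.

v_R_max = 1/10 m/s = 0.1000 m/s

quadratic (1/12)·v² + (17/50)·v + (-209/6000) = 0
  disc = (17/50)² − 4·(1/12)·(-209/6000) = 11449/90000 ; √disc = 107/300
  v_R = (−(17/50) + 107/300) / (2·(1/12)) = 1/10 m/s
check:
braking lasts T_s = (1/10)/6 = 0.0167 s
reaction-phase robot travel = 0.1000·0.0400 = 0.0040 m
robot under decel: 0.1000²/(2·6.0000) = 0.0008 m
person approaches 1.8000·(0.0400+0.0167) = 0.1020 m
C+Z_d+Z_r = 0.0600+0.0150+0.1000 = 0.1750 m
sum ≈ 0.0040+0.0008+0.1020+0.1750 ≈ 0.2818 m = S ✓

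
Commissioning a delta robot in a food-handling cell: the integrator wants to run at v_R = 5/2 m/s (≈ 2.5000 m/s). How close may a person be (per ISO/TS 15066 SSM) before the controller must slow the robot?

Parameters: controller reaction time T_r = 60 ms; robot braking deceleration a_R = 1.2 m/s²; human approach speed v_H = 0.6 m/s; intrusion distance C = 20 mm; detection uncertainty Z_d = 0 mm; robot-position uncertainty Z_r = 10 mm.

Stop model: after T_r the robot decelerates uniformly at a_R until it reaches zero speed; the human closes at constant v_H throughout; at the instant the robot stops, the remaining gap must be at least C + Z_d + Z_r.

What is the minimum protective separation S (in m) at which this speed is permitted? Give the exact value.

T_s = v_R/a_R = (5/2)/(6/5) = 2.0833 s
robot in T_r: 2.5000·0.0600 = 0.1500 m
robot under decel: 2.5000²/(2·1.2000) = 2.6042 m
human closes 0.6000·2.1433 = 1.2860 m
margins: 0.0200+0.0000+0.0100 = 0.0300 m
S_min ≈ 0.1500+2.6042+1.2860+0.0300  ⇒  S_min = 24421/6000 m

S_min = 24421/6000 m = 4.0702 m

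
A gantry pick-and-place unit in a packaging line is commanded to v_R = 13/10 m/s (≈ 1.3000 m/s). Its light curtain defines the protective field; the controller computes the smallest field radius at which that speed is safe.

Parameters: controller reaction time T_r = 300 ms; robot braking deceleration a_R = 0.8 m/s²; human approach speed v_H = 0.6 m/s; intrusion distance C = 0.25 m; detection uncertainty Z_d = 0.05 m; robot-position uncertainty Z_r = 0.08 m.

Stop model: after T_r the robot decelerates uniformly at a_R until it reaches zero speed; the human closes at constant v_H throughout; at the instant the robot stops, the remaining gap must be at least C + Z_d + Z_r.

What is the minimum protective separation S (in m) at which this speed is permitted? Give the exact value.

S_min = 477/160 m = 2.9813 m

stop time T_s = (13/10)/(4/5) = 1.6250 s
robot in T_r: 1.3000·0.3000 = 0.3900 m
robot under decel: 1.3000²/(2·0.8000) = 1.0562 m
person approaches 0.6000·(0.3000+1.6250) = 1.1550 m
margins: 0.2500+0.0500+0.0800 = 0.3800 m
S_min ≈ 0.3900+1.0562+1.1550+0.3800  ⇒  S_min = 477/160 m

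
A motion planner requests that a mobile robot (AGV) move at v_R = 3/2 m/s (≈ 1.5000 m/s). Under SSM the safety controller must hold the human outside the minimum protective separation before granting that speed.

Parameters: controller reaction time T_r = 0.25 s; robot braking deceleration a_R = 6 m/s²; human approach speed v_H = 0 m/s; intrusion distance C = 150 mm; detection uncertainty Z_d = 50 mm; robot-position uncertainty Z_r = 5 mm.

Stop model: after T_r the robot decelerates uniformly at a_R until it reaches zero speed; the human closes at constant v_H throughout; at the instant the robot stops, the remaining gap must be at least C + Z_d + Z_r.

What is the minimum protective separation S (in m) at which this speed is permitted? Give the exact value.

T_s = v_R/a_R = (3/2)/6 = 0.2500 s
robot in T_r: 1.5000·0.2500 = 0.3750 m
braking distance = 1.5000²/(2·6.0000) = 0.1875 m
human closes 0.0000·0.5000 = 0.0000 m
C+Z_d+Z_r = 0.1500+0.0500+0.0050 = 0.2050 m
S_min ≈ 0.3750+0.1875+0.0000+0.2050  ⇒  S_min = 307/400 m

S_min = 307/400 m = 0.7675 m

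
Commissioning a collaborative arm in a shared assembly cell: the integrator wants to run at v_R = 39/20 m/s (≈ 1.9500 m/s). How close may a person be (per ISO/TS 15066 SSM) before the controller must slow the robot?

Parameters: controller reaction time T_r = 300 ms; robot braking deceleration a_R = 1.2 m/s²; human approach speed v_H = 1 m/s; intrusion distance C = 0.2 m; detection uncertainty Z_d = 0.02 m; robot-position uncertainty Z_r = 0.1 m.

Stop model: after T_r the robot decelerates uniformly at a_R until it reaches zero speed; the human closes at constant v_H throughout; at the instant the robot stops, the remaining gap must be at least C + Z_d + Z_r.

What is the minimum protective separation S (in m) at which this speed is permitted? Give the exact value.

T_s = v_R/a_R = (39/20)/(6/5) = 1.6250 s
robot covers v_R·T_r = 1.9500·0.3000 = 0.5850 m before braking
robot covers 1.9500·1.6250 − ½·1.2000·1.6250² = 1.5844 m while stopping
human over T_r+T_s: 1.0000·(0.3000+1.6250) = 1.9250 m
C+Z_d+Z_r = 0.2000+0.0200+0.1000 = 0.3200 m
S_min ≈ 0.5850+1.5844+1.9250+0.3200  ⇒  S_min = 7063/1600 m

S_min = 7063/1600 m = 4.4144 m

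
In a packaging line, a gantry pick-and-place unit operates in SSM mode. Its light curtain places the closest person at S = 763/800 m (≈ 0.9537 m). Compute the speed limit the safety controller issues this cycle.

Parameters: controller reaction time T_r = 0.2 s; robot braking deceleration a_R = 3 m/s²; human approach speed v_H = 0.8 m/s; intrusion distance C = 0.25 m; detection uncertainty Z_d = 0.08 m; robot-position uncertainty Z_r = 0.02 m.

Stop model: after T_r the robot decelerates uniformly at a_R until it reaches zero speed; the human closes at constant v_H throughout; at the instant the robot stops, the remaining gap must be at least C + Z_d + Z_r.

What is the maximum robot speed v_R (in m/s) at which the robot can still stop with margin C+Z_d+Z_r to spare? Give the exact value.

v_R_max = 3/4 m/s = 0.7500 m/s

collect terms ⇒ (1/6)·v_R² + (7/15)·v_R + (-71/160) = 0
  disc = (7/15)² − 4·(1/6)·(-71/160) = 1849/3600 ; √disc = 43/60
  v_R = (−(7/15) + 43/60) / (2·(1/6)) = 3/4 m/s
check:
T_s = v_R/a_R = (3/4)/3 = 0.2500 s
reaction-phase robot travel = 0.7500·0.2000 = 0.1500 m
robot covers 0.7500·0.2500 − ½·3.0000·0.2500² = 0.0938 m while stopping
human closes 0.8000·0.4500 = 0.3600 m
margins: 0.2500+0.0800+0.0200 = 0.3500 m
sum ≈ 0.1500+0.0938+0.3600+0.3500 ≈ 0.9537 m = S ✓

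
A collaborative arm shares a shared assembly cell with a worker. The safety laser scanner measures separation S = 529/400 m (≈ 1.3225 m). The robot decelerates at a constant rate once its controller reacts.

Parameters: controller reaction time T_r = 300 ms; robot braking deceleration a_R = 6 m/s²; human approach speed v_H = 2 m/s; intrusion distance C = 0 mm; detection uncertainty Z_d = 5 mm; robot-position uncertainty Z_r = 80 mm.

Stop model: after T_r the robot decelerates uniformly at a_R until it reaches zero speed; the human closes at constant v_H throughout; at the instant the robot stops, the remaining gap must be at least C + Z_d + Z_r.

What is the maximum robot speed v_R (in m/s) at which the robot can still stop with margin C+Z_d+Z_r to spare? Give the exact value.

collect terms ⇒ (1/12)·v_R² + (19/30)·v_R + (-51/80) = 0
  disc = (19/30)² − 4·(1/12)·(-51/80) = 2209/3600 ; √disc = 47/60
  v_R = (−(19/30) + 47/60) / (2·(1/12)) = 9/10 m/s
check:
stop time T_s = (9/10)/6 = 0.1500 s
robot covers v_R·T_r = 0.9000·0.3000 = 0.2700 m before braking
robot under decel: 0.9000²/(2·6.0000) = 0.0675 m
human over T_r+T_s: 2.0000·(0.3000+0.1500) = 0.9000 m
margins: 0.0000+0.0050+0.0800 = 0.0850 m
sum ≈ 0.2700+0.0675+0.9000+0.0850 ≈ 1.3225 m = S ✓

v_R_max = 9/10 m/s = 0.9000 m/s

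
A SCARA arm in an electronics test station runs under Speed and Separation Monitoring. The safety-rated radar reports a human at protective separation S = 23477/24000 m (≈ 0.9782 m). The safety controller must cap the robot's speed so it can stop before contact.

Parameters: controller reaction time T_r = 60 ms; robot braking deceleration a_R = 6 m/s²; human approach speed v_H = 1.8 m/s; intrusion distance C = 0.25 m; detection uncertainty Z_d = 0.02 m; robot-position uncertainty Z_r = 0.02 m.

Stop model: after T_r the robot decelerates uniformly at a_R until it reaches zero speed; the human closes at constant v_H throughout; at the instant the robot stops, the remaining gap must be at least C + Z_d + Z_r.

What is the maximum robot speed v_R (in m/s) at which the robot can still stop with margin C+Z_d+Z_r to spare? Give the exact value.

at the boundary: (1/12)·v² + (9/25)·v + (-557/960) = 0
  disc = (9/25)² − 4·(1/12)·(-557/960) = 116281/360000 ; √disc = 341/600
  v_R = (−(9/25) + 341/600) / (2·(1/12)) = 5/4 m/s
check:
T_s = v_R/a_R = (5/4)/6 = 0.2083 s
reaction-phase robot travel = 1.2500·0.0600 = 0.0750 m
braking distance = 1.2500²/(2·6.0000) = 0.1302 m
person approaches 1.8000·(0.0600+0.2083) = 0.4830 m
residual clearance needed = 0.2500+0.0200+0.0200 = 0.2900 m
sum ≈ 0.0750+0.1302+0.4830+0.2900 ≈ 0.9782 m = S ✓

v_R_max = 5/4 m/s = 1.2500 m/s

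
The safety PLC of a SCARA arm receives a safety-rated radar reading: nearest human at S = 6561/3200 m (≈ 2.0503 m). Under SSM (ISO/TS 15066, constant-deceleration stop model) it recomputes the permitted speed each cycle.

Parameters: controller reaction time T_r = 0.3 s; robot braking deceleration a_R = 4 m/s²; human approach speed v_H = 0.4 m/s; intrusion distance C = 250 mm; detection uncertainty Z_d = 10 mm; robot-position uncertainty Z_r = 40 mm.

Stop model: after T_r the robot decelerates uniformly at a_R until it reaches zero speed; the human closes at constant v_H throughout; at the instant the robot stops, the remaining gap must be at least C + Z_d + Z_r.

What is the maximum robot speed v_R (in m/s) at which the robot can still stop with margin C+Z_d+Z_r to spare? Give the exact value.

quadratic (1/8)·v² + (2/5)·v + (-5217/3200) = 0
  disc = (2/5)² − 4·(1/8)·(-5217/3200) = 6241/6400 ; √disc = 79/80
  v_R = (−(2/5) + 79/80) / (2·(1/8)) = 47/20 m/s
check:
braking lasts T_s = (47/20)/4 = 0.5875 s
robot covers v_R·T_r = 2.3500·0.3000 = 0.7050 m before braking
braking distance = 2.3500²/(2·4.0000) = 0.6903 m
human over T_r+T_s: 0.4000·(0.3000+0.5875) = 0.3550 m
margins: 0.2500+0.0100+0.0400 = 0.3000 m
sum ≈ 0.7050+0.6903+0.3550+0.3000 ≈ 2.0503 m = S ✓

v_R_max = 47/20 m/s = 2.3500 m/s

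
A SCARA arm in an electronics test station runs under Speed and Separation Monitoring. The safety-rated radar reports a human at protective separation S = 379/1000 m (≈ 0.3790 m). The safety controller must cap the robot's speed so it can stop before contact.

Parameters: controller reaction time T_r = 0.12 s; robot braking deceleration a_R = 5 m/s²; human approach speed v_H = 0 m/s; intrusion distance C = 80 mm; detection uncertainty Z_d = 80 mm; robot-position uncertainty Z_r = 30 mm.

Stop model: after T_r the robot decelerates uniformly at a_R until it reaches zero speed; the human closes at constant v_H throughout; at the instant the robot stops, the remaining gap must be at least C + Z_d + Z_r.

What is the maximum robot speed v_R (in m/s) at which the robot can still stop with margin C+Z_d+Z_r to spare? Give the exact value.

v_R_max = 9/10 m/s = 0.9000 m/s

collect terms ⇒ (1/10)·v_R² + (3/25)·v_R + (-189/1000) = 0
  disc = (3/25)² − 4·(1/10)·(-189/1000) = 9/100 ; √disc = 3/10
  v_R = (−(3/25) + 3/10) / (2·(1/10)) = 9/10 m/s
check:
T_s = v_R/a_R = (9/10)/5 = 0.1800 s
reaction-phase robot travel = 0.9000·0.1200 = 0.1080 m
robot under decel: 0.9000²/(2·5.0000) = 0.0810 m
person approaches 0.0000·(0.1200+0.1800) = 0.0000 m
residual clearance needed = 0.0800+0.0800+0.0300 = 0.1900 m
sum ≈ 0.1080+0.0810+0.0000+0.1900 ≈ 0.3790 m = S ✓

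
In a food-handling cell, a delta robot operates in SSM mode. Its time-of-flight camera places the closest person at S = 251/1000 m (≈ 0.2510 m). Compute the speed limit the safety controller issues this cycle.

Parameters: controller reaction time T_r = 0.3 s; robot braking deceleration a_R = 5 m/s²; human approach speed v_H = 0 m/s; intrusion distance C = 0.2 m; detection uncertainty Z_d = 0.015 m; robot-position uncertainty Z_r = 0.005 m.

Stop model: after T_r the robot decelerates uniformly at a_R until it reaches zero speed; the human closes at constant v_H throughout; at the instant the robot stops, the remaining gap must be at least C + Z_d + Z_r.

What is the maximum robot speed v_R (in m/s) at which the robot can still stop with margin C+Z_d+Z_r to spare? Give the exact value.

at the boundary: (1/10)·v² + (3/10)·v + (-31/1000) = 0
  disc = (3/10)² − 4·(1/10)·(-31/1000) = 64/625 ; √disc = 8/25
  v_R = (−(3/10) + 8/25) / (2·(1/10)) = 1/10 m/s
check:
T_s = v_R/a_R = (1/10)/5 = 0.0200 s
robot in T_r: 0.1000·0.3000 = 0.0300 m
robot covers 0.1000·0.0200 − ½·5.0000·0.0200² = 0.0010 m while stopping
person approaches 0.0000·(0.3000+0.0200) = 0.0000 m
margins: 0.2000+0.0150+0.0050 = 0.2200 m
sum ≈ 0.0300+0.0010+0.0000+0.2200 ≈ 0.2510 m = S ✓

v_R_max = 1/10 m/s = 0.1000 m/s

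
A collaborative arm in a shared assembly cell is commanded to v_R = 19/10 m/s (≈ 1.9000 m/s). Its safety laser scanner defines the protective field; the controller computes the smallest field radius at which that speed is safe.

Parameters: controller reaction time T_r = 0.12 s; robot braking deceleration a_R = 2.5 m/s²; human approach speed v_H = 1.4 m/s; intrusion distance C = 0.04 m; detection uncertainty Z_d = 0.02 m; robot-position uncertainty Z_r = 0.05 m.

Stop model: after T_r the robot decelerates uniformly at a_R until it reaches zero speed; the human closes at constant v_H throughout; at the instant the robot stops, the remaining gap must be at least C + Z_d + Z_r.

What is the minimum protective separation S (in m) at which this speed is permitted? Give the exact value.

braking lasts T_s = (19/10)/(5/2) = 0.7600 s
reaction-phase robot travel = 1.9000·0.1200 = 0.2280 m
robot under decel: 1.9000²/(2·2.5000) = 0.7220 m
human over T_r+T_s: 1.4000·(0.1200+0.7600) = 1.2320 m
C+Z_d+Z_r = 0.0400+0.0200+0.0500 = 0.1100 m
S_min ≈ 0.2280+0.7220+1.2320+0.1100  ⇒  S_min = 573/250 m

S_min = 573/250 m = 2.2920 m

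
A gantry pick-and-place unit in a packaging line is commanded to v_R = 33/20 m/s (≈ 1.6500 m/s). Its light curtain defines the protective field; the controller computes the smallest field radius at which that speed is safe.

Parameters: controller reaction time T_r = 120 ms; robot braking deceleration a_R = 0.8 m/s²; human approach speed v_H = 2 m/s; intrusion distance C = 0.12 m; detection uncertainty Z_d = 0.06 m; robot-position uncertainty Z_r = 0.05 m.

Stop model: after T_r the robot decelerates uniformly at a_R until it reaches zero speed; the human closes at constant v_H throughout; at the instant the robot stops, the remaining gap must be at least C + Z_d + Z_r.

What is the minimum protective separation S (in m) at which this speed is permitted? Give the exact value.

S_min = 103913/16000 m = 6.4946 m

T_s = v_R/a_R = (33/20)/(4/5) = 2.0625 s
robot covers v_R·T_r = 1.6500·0.1200 = 0.1980 m before braking
braking distance = 1.6500²/(2·0.8000) = 1.7016 m
human closes 2.0000·2.1825 = 4.3650 m
margins: 0.1200+0.0600+0.0500 = 0.2300 m
S_min ≈ 0.1980+1.7016+4.3650+0.2300  ⇒  S_min = 103913/16000 m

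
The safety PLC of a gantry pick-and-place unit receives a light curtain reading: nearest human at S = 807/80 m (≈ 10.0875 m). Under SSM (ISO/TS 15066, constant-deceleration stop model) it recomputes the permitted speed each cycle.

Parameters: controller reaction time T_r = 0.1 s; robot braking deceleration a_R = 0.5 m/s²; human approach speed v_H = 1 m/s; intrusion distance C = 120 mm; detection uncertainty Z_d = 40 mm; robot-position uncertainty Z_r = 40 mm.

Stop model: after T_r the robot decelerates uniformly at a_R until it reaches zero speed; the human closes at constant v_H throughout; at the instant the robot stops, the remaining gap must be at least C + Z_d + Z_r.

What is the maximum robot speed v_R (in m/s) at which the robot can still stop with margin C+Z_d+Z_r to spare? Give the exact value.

v_R_max = 9/4 m/s = 2.2500 m/s

quadratic (1)·v² + (21/10)·v + (-783/80) = 0
  disc = (21/10)² − 4·(1)·(-783/80) = 1089/25 ; √disc = 33/5
  v_R = (−(21/10) + 33/5) / (2·(1)) = 9/4 m/s
check:
T_s = v_R/a_R = (9/4)/(1/2) = 4.5000 s
reaction-phase robot travel = 2.2500·0.1000 = 0.2250 m
robot under decel: 2.2500²/(2·0.5000) = 5.0625 m
human over T_r+T_s: 1.0000·(0.1000+4.5000) = 4.6000 m
margins: 0.1200+0.0400+0.0400 = 0.2000 m
sum ≈ 0.2250+5.0625+4.6000+0.2000 ≈ 10.0875 m = S ✓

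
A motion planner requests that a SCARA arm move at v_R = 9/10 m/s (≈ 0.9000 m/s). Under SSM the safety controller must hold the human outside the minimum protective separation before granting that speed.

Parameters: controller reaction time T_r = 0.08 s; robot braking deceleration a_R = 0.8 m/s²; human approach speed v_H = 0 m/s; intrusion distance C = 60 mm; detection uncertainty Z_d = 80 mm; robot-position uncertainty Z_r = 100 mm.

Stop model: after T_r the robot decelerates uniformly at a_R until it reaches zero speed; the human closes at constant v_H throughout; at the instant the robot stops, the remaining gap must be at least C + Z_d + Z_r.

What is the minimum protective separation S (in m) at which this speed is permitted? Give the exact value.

T_s = v_R/a_R = (9/10)/(4/5) = 1.1250 s
robot in T_r: 0.9000·0.0800 = 0.0720 m
robot covers 0.9000·1.1250 − ½·0.8000·1.1250² = 0.5062 m while stopping
person approaches 0.0000·(0.0800+1.1250) = 0.0000 m
margins: 0.0600+0.0800+0.1000 = 0.2400 m
S_min ≈ 0.0720+0.5062+0.0000+0.2400  ⇒  S_min = 3273/4000 m

S_min = 3273/4000 m = 0.8183 m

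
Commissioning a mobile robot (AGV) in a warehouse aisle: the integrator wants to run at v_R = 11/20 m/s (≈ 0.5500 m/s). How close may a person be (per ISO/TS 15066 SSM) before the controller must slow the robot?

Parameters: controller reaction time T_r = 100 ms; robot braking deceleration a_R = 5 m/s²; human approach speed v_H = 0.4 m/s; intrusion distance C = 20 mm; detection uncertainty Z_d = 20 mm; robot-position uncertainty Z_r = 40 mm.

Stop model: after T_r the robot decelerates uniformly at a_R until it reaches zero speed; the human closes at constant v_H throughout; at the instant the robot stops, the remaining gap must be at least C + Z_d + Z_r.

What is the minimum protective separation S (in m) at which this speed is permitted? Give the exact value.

T_s = v_R/a_R = (11/20)/5 = 0.1100 s
robot covers v_R·T_r = 0.5500·0.1000 = 0.0550 m before braking
robot under decel: 0.5500²/(2·5.0000) = 0.0302 m
person approaches 0.4000·(0.1000+0.1100) = 0.0840 m
residual clearance needed = 0.0200+0.0200+0.0400 = 0.0800 m
S_min ≈ 0.0550+0.0302+0.0840+0.0800  ⇒  S_min = 997/4000 m

S_min = 997/4000 m = 0.2492 m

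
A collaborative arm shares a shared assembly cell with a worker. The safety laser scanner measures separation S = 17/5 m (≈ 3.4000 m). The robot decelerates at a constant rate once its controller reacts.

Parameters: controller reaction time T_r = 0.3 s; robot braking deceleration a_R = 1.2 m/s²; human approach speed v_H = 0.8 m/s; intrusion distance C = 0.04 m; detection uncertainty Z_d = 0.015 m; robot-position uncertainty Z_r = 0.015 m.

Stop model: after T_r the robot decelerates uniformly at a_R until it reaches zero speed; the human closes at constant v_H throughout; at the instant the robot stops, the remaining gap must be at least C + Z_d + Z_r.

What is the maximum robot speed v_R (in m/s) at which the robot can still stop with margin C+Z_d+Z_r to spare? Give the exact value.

at the boundary: (5/12)·v² + (29/30)·v + (-309/100) = 0
  disc = (29/30)² − 4·(5/12)·(-309/100) = 1369/225 ; √disc = 37/15
  v_R = (−(29/30) + 37/15) / (2·(5/12)) = 9/5 m/s
check:
stop time T_s = (9/5)/(6/5) = 1.5000 s
reaction-phase robot travel = 1.8000·0.3000 = 0.5400 m
robot under decel: 1.8000²/(2·1.2000) = 1.3500 m
human closes 0.8000·1.8000 = 1.4400 m
margins: 0.0400+0.0150+0.0150 = 0.0700 m
sum ≈ 0.5400+1.3500+1.4400+0.0700 ≈ 3.4000 m = S ✓

v_R_max = 9/5 m/s = 1.8000 m/s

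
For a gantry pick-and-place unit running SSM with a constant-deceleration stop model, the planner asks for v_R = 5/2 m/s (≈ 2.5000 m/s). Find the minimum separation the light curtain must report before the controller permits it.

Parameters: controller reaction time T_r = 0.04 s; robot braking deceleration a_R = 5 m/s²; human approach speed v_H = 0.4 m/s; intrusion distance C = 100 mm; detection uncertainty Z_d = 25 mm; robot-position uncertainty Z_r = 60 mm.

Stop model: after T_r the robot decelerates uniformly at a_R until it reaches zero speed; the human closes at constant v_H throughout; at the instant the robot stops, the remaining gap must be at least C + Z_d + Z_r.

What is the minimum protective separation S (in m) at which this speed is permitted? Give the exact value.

S_min = 563/500 m = 1.1260 m

T_s = v_R/a_R = (5/2)/5 = 0.5000 s
robot covers v_R·T_r = 2.5000·0.0400 = 0.1000 m before braking
braking distance = 2.5000²/(2·5.0000) = 0.6250 m
person approaches 0.4000·(0.0400+0.5000) = 0.2160 m
C+Z_d+Z_r = 0.1000+0.0250+0.0600 = 0.1850 m
S_min ≈ 0.1000+0.6250+0.2160+0.1850  ⇒  S_min = 563/500 m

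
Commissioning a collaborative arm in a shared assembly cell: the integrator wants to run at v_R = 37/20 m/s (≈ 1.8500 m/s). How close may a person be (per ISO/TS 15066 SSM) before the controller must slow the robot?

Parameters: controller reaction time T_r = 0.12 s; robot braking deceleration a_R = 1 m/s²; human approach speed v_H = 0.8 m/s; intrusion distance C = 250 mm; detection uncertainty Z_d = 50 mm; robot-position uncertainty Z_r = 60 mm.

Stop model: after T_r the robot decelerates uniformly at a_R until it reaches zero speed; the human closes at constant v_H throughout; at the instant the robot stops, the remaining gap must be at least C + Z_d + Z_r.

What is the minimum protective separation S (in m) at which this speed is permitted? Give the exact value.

S_min = 15477/4000 m = 3.8693 m

stop time T_s = (37/20)/1 = 1.8500 s
robot covers v_R·T_r = 1.8500·0.1200 = 0.2220 m before braking
robot covers 1.8500·1.8500 − ½·1.0000·1.8500² = 1.7112 m while stopping
person approaches 0.8000·(0.1200+1.8500) = 1.5760 m
C+Z_d+Z_r = 0.2500+0.0500+0.0600 = 0.3600 m
S_min ≈ 0.2220+1.7112+1.5760+0.3600  ⇒  S_min = 15477/4000 m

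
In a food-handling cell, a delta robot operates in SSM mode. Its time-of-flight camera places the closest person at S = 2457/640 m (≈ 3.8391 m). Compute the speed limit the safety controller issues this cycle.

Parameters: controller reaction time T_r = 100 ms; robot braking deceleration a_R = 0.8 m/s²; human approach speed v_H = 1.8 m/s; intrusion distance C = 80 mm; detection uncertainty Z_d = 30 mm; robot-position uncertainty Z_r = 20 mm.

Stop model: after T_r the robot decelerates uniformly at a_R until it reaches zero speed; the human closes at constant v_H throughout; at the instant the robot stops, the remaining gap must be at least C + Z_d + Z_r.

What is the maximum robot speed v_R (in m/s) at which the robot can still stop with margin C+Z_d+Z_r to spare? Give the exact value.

at the boundary: (5/8)·v² + (47/20)·v + (-11293/3200) = 0
  disc = (47/20)² − 4·(5/8)·(-11293/3200) = 91809/6400 ; √disc = 303/80
  v_R = (−(47/20) + 303/80) / (2·(5/8)) = 23/20 m/s
check:
T_s = v_R/a_R = (23/20)/(4/5) = 1.4375 s
reaction-phase robot travel = 1.1500·0.1000 = 0.1150 m
braking distance = 1.1500²/(2·0.8000) = 0.8266 m
person approaches 1.8000·(0.1000+1.4375) = 2.7675 m
C+Z_d+Z_r = 0.0800+0.0300+0.0200 = 0.1300 m
sum ≈ 0.1150+0.8266+2.7675+0.1300 ≈ 3.8391 m = S ✓

v_R_max = 23/20 m/s = 1.1500 m/s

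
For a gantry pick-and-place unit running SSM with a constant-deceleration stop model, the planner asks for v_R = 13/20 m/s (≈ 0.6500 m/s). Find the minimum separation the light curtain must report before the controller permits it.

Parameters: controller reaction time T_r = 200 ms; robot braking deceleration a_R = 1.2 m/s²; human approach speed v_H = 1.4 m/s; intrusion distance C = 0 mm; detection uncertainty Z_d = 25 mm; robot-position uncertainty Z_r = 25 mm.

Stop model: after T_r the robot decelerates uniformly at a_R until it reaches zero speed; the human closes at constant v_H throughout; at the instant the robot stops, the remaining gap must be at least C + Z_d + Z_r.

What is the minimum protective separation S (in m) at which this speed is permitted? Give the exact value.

S_min = 2231/1600 m = 1.3944 m

T_s = v_R/a_R = (13/20)/(6/5) = 0.5417 s
robot in T_r: 0.6500·0.2000 = 0.1300 m
robot covers 0.6500·0.5417 − ½·1.2000·0.5417² = 0.1760 m while stopping
person approaches 1.4000·(0.2000+0.5417) = 1.0383 m
residual clearance needed = 0.0000+0.0250+0.0250 = 0.0500 m
S_min ≈ 0.1300+0.1760+1.0383+0.0500  ⇒  S_min = 2231/1600 m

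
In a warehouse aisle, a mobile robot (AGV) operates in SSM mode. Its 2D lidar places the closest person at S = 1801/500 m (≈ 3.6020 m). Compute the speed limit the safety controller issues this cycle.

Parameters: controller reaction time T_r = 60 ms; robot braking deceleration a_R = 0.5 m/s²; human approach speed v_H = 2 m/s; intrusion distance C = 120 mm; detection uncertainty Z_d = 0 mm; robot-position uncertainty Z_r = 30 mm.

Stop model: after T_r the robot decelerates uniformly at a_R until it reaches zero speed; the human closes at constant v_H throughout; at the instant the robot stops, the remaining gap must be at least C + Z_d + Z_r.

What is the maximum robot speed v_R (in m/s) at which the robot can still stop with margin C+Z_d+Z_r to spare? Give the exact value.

at the boundary: (1)·v² + (203/50)·v + (-833/250) = 0
  disc = (203/50)² − 4·(1)·(-833/250) = 74529/2500 ; √disc = 273/50
  v_R = (−(203/50) + 273/50) / (2·(1)) = 7/10 m/s
check:
T_s = v_R/a_R = (7/10)/(1/2) = 1.4000 s
reaction-phase robot travel = 0.7000·0.0600 = 0.0420 m
braking distance = 0.7000²/(2·0.5000) = 0.4900 m
person approaches 2.0000·(0.0600+1.4000) = 2.9200 m
residual clearance needed = 0.1200+0.0000+0.0300 = 0.1500 m
sum ≈ 0.0420+0.4900+2.9200+0.1500 ≈ 3.6020 m = S ✓

v_R_max = 7/10 m/s = 0.7000 m/s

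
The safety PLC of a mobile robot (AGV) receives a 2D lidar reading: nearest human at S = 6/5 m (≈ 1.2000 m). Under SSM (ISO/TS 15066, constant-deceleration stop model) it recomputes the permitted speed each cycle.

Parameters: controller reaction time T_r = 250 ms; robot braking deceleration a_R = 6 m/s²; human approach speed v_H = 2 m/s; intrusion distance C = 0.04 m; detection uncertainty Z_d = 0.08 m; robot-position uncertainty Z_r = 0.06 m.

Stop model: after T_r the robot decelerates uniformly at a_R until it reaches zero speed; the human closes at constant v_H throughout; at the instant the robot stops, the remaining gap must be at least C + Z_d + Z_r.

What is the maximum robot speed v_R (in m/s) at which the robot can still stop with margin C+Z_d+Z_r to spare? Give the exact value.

v_R_max = 4/5 m/s = 0.8000 m/s

quadratic (1/12)·v² + (7/12)·v + (-13/25) = 0
  disc = (7/12)² − 4·(1/12)·(-13/25) = 1849/3600 ; √disc = 43/60
  v_R = (−(7/12) + 43/60) / (2·(1/12)) = 4/5 m/s
check:
stop time T_s = (4/5)/6 = 0.1333 s
reaction-phase robot travel = 0.8000·0.2500 = 0.2000 m
robot covers 0.8000·0.1333 − ½·6.0000·0.1333² = 0.0533 m while stopping
human closes 2.0000·0.3833 = 0.7667 m
margins: 0.0400+0.0800+0.0600 = 0.1800 m
sum ≈ 0.2000+0.0533+0.7667+0.1800 ≈ 1.2000 m = S ✓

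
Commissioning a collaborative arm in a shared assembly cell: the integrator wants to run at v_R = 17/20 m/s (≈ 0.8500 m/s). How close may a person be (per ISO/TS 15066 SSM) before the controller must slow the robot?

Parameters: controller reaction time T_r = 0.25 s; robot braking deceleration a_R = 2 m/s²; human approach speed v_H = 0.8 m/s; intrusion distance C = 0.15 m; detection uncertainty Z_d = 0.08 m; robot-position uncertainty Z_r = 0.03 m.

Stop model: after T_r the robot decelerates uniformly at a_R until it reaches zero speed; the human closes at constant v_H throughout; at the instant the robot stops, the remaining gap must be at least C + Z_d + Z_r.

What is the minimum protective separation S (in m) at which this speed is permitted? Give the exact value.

T_s = v_R/a_R = (17/20)/2 = 0.4250 s
robot in T_r: 0.8500·0.2500 = 0.2125 m
robot under decel: 0.8500²/(2·2.0000) = 0.1806 m
human closes 0.8000·0.6750 = 0.5400 m
C+Z_d+Z_r = 0.1500+0.0800+0.0300 = 0.2600 m
S_min ≈ 0.2125+0.1806+0.5400+0.2600  ⇒  S_min = 1909/1600 m

S_min = 1909/1600 m = 1.1931 m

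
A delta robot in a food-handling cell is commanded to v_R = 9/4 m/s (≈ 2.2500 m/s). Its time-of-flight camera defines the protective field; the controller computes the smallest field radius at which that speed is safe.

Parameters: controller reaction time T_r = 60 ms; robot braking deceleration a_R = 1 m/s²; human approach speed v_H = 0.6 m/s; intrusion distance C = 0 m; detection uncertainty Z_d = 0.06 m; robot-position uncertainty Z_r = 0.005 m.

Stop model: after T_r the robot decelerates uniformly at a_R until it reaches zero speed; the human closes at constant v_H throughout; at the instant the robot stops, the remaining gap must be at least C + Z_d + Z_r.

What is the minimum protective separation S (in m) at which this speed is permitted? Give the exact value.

braking lasts T_s = (9/4)/1 = 2.2500 s
robot in T_r: 2.2500·0.0600 = 0.1350 m
robot under decel: 2.2500²/(2·1.0000) = 2.5312 m
person approaches 0.6000·(0.0600+2.2500) = 1.3860 m
C+Z_d+Z_r = 0.0000+0.0600+0.0050 = 0.0650 m
S_min ≈ 0.1350+2.5312+1.3860+0.0650  ⇒  S_min = 16469/4000 m

S_min = 16469/4000 m = 4.1173 m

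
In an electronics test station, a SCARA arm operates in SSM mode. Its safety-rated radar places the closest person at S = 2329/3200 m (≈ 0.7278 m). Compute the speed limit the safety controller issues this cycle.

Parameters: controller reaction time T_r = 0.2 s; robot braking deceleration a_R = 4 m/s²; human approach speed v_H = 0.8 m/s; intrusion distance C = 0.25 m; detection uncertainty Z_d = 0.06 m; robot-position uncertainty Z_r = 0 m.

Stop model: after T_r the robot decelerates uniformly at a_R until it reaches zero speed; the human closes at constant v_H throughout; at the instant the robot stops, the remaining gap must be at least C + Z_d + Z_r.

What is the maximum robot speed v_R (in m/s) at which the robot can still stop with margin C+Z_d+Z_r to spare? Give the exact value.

quadratic (1/8)·v² + (2/5)·v + (-33/128) = 0
  disc = (2/5)² − 4·(1/8)·(-33/128) = 1849/6400 ; √disc = 43/80
  v_R = (−(2/5) + 43/80) / (2·(1/8)) = 11/20 m/s
check:
stop time T_s = (11/20)/4 = 0.1375 s
robot in T_r: 0.5500·0.2000 = 0.1100 m
robot under decel: 0.5500²/(2·4.0000) = 0.0378 m
human over T_r+T_s: 0.8000·(0.2000+0.1375) = 0.2700 m
residual clearance needed = 0.2500+0.0600+0.0000 = 0.3100 m
sum ≈ 0.1100+0.0378+0.2700+0.3100 ≈ 0.7278 m = S ✓

v_R_max = 11/20 m/s = 0.5500 m/s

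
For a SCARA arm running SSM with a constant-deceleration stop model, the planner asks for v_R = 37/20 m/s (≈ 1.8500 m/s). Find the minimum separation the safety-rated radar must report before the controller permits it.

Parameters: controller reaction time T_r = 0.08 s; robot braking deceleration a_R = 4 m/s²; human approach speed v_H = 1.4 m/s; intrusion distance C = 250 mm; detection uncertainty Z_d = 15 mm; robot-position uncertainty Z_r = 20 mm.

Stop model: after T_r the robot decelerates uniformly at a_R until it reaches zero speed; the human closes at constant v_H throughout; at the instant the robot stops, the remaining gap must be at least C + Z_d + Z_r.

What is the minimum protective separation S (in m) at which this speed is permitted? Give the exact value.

stop time T_s = (37/20)/4 = 0.4625 s
robot covers v_R·T_r = 1.8500·0.0800 = 0.1480 m before braking
robot covers 1.8500·0.4625 − ½·4.0000·0.4625² = 0.4278 m while stopping
person approaches 1.4000·(0.0800+0.4625) = 0.7595 m
C+Z_d+Z_r = 0.2500+0.0150+0.0200 = 0.2850 m
S_min ≈ 0.1480+0.4278+0.7595+0.2850  ⇒  S_min = 1037/640 m

S_min = 1037/640 m = 1.6203 m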